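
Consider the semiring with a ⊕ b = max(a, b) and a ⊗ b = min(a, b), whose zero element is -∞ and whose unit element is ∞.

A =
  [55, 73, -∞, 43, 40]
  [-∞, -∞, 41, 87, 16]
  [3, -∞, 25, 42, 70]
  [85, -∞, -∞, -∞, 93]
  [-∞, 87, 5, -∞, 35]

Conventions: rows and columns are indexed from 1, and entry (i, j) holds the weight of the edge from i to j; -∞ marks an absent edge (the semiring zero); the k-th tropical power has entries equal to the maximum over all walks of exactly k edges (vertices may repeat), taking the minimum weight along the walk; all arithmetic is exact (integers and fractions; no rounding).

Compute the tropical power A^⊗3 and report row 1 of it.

A^⊗2:
  [55, 55, 41, 73, 43]
  [85, 16, 25, 41, 87]
  [42, 70, 25, 25, 42]
  [55, 87, 5, 43, 40]
  [3, 35, 41, 87, 35]
A^⊗3:
  [73, 55, 41, 55, 73]
  [55, 87, 25, 43, 41]
  [42, 42, 41, 70, 40]
  [55, 55, 41, 87, 43]
  [85, 35, 35, 41, 87]
Answer: row 1 of A^⊗3 = [73, 55, 41, 55, 73]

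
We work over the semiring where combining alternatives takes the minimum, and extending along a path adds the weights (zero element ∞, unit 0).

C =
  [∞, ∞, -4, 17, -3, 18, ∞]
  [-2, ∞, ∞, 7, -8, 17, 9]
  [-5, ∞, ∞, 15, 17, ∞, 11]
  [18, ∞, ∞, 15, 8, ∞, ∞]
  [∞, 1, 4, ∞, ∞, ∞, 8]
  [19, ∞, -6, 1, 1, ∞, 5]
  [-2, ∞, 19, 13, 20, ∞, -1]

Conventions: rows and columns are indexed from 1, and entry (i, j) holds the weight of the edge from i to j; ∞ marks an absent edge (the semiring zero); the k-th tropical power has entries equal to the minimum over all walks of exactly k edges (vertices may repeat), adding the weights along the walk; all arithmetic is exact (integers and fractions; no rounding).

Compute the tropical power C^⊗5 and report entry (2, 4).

C^⊗2:
  [-9, -2, 1, 11, 13, ∞, 5]
  [7, -7, -6, 15, -5, 16, 0]
  [9, 18, -9, 12, -8, 13, 10]
  [33, 9, 12, 30, 15, 36, 16]
  [-1, ∞, 27, 8, -7, 18, 7]
  [-11, 2, 5, 9, 9, 37, 4]
  [-3, 21, -6, 12, -5, 16, -2]
C^⊗3:
  [-4, 14, -13, 5, -12, 9, 4]
  [-11, -4, -1, 0, -15, 10, -1]
  [-14, -7, -4, 6, 6, 27, 0]
  [7, 16, 19, 16, 1, 26, 15]
  [5, -6, -5, 16, -4, 17, 1]
  [0, 10, -15, 6, -14, 7, 3]
  [-11, -4, -7, 9, -6, 15, -3]
C^⊗4:
  [-18, -11, -8, 2, -7, 14, -4]
  [-6, -14, -15, 3, -14, 7, -7]
  [-9, 7, -18, 0, -17, 4, -1]
  [13, 2, 3, 23, 4, 25, 9]
  [-10, -3, 0, 1, -14, 11, 0]
  [-20, -13, -10, 0, -3, 18, -6]
  [-12, -5, -15, 3, -14, 7, -4]
C^⊗5:
  [-13, -6, -22, -4, -21, 0, -5]
  [-20, -13, -10, -7, -22, 3, -8]
  [-23, -16, -13, -3, -12, 9, -9]
  [-2, 5, 8, 9, -6, 19, 8]
  [-5, -13, -14, 4, -13, 8, -6]
  [-15, -2, -24, -6, -23, -2, -7]
  [-20, -13, -16, 0, -15, 6, -6]
Key observation: the optimum is the walk 2->5->2->5->2->4, with weight (-8) + 1 + (-8) + 1 + 7 = -7.
Optimal value attained by: walk 2->5->2->5->2->4.
Answer: (C^⊗5)[2][4] = -7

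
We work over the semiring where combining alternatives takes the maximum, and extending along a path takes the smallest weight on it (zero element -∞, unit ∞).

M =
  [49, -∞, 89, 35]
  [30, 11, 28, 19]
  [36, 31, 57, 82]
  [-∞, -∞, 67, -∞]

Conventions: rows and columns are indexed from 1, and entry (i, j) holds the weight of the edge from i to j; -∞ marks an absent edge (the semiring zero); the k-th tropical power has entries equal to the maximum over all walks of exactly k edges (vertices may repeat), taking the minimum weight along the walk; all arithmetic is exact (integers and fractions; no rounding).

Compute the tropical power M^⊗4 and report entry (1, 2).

M^⊗2:
  [49, 31, 57, 82]
  [30, 28, 30, 30]
  [36, 31, 67, 57]
  [36, 31, 57, 67]
M^⊗3:
  [49, 31, 67, 57]
  [30, 30, 30, 30]
  [36, 31, 57, 67]
  [36, 31, 67, 57]
M^⊗4:
  [49, 31, 57, 67]
  [30, 30, 30, 30]
  [36, 31, 67, 57]
  [36, 31, 57, 67]
Key observation: the optimum is the walk 1->1->1->3->2, with weight 49 min 49 min 89 min 31 = 31.
Optimal value attained by: walk 1->1->1->3->2.
Answer: (M^⊗4)[1][2] = 31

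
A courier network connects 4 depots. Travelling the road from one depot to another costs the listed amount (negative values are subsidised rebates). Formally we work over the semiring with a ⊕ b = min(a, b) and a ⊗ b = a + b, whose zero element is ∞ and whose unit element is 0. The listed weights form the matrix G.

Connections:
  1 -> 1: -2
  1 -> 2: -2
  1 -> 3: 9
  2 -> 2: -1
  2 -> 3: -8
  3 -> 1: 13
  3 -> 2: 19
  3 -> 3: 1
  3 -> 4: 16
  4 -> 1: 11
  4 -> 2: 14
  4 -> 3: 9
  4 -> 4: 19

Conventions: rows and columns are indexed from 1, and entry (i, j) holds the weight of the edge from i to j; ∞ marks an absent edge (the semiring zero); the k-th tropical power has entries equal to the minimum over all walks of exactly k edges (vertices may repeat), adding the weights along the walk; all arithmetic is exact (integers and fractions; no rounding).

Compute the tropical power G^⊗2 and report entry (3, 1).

G^⊗2:
  [-4, -4, -10, 25]
  [5, -2, -9, 8]
  [11, 11, 2, 17]
  [9, 9, 6, 25]
Key observation: the optimum is the walk 3->1->1, with weight 13 + (-2) = 11.
Optimal value attained by: walk 3->1->1.
Answer: (G^⊗2)[3][1] = 11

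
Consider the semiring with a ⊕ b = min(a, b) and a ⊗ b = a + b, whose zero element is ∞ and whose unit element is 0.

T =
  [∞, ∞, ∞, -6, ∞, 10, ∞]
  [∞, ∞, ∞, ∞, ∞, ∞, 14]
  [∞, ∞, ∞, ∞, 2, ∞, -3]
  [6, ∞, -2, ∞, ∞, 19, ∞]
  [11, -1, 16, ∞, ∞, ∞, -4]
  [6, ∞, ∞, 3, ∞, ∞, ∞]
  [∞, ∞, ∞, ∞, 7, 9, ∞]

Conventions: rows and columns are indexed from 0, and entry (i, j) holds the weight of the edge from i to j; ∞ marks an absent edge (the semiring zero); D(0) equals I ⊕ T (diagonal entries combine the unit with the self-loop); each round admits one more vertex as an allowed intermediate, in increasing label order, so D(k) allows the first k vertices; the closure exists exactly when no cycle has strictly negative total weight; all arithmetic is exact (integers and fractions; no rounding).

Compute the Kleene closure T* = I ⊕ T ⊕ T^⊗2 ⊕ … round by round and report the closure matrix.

D(0):
  [0, ∞, ∞, -6, ∞, 10, ∞]
  [∞, 0, ∞, ∞, ∞, ∞, 14]
  [∞, ∞, 0, ∞, 2, ∞, -3]
  [6, ∞, -2, 0, ∞, 19, ∞]
  [11, -1, 16, ∞, 0, ∞, -4]
  [6, ∞, ∞, 3, ∞, 0, ∞]
  [∞, ∞, ∞, ∞, 7, 9, 0]
D(1):
  [0, ∞, ∞, -6, ∞, 10, ∞]
  [∞, 0, ∞, ∞, ∞, ∞, 14]
  [∞, ∞, 0, ∞, 2, ∞, -3]
  [6, ∞, -2, 0, ∞, 16, ∞]
  [11, -1, 16, 5, 0, 21, -4]
  [6, ∞, ∞, 0, ∞, 0, ∞]
  [∞, ∞, ∞, ∞, 7, 9, 0]
D(2):
  [0, ∞, ∞, -6, ∞, 10, ∞]
  [∞, 0, ∞, ∞, ∞, ∞, 14]
  [∞, ∞, 0, ∞, 2, ∞, -3]
  [6, ∞, -2, 0, ∞, 16, ∞]
  [11, -1, 16, 5, 0, 21, -4]
  [6, ∞, ∞, 0, ∞, 0, ∞]
  [∞, ∞, ∞, ∞, 7, 9, 0]
D(3):
  [0, ∞, ∞, -6, ∞, 10, ∞]
  [∞, 0, ∞, ∞, ∞, ∞, 14]
  [∞, ∞, 0, ∞, 2, ∞, -3]
  [6, ∞, -2, 0, 0, 16, -5]
  [11, -1, 16, 5, 0, 21, -4]
  [6, ∞, ∞, 0, ∞, 0, ∞]
  [∞, ∞, ∞, ∞, 7, 9, 0]
D(4):
  [0, ∞, -8, -6, -6, 10, -11]
  [∞, 0, ∞, ∞, ∞, ∞, 14]
  [∞, ∞, 0, ∞, 2, ∞, -3]
  [6, ∞, -2, 0, 0, 16, -5]
  [11, -1, 3, 5, 0, 21, -4]
  [6, ∞, -2, 0, 0, 0, -5]
  [∞, ∞, ∞, ∞, 7, 9, 0]
D(5):
  [0, -7, -8, -6, -6, 10, -11]
  [∞, 0, ∞, ∞, ∞, ∞, 14]
  [13, 1, 0, 7, 2, 23, -3]
  [6, -1, -2, 0, 0, 16, -5]
  [11, -1, 3, 5, 0, 21, -4]
  [6, -1, -2, 0, 0, 0, -5]
  [18, 6, 10, 12, 7, 9, 0]
D(6):
  [0, -7, -8, -6, -6, 10, -11]
  [∞, 0, ∞, ∞, ∞, ∞, 14]
  [13, 1, 0, 7, 2, 23, -3]
  [6, -1, -2, 0, 0, 16, -5]
  [11, -1, 3, 5, 0, 21, -4]
  [6, -1, -2, 0, 0, 0, -5]
  [15, 6, 7, 9, 7, 9, 0]
D(7):
  [0, -7, -8, -6, -6, -2, -11]
  [29, 0, 21, 23, 21, 23, 14]
  [12, 1, 0, 6, 2, 6, -3]
  [6, -1, -2, 0, 0, 4, -5]
  [11, -1, 3, 5, 0, 5, -4]
  [6, -1, -2, 0, 0, 0, -5]
  [15, 6, 7, 9, 7, 9, 0]
Answer: T* = [[0, -7, -8, -6, -6, -2, -11], [29, 0, 21, 23, 21, 23, 14], [12, 1, 0, 6, 2, 6, -3], [6, -1, -2, 0, 0, 4, -5], [11, -1, 3, 5, 0, 5, -4], [6, -1, -2, 0, 0, 0, -5], [15, 6, 7, 9, 7, 9, 0]]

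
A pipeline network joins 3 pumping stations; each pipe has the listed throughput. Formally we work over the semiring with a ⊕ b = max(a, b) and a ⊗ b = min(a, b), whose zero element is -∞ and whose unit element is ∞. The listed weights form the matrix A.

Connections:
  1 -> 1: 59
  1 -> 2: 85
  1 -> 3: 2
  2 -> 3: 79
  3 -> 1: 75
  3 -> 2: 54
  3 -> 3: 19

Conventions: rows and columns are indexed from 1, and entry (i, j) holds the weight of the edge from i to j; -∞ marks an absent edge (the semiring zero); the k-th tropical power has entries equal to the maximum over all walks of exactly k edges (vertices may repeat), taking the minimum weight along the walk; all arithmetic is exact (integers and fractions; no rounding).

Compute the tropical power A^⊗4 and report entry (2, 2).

A^⊗2:
  [59, 59, 79]
  [75, 54, 19]
  [59, 75, 54]
A^⊗3:
  [75, 59, 59]
  [59, 75, 54]
  [59, 59, 75]
A^⊗4:
  [59, 75, 59]
  [59, 59, 75]
  [75, 59, 59]
Key observation: the optimum is the walk 2->3->1->1->2, with weight 79 min 75 min 59 min 85 = 59.
Optimal value attained by: walk 2->3->1->1->2.
Answer: (A^⊗4)[2][2] = 59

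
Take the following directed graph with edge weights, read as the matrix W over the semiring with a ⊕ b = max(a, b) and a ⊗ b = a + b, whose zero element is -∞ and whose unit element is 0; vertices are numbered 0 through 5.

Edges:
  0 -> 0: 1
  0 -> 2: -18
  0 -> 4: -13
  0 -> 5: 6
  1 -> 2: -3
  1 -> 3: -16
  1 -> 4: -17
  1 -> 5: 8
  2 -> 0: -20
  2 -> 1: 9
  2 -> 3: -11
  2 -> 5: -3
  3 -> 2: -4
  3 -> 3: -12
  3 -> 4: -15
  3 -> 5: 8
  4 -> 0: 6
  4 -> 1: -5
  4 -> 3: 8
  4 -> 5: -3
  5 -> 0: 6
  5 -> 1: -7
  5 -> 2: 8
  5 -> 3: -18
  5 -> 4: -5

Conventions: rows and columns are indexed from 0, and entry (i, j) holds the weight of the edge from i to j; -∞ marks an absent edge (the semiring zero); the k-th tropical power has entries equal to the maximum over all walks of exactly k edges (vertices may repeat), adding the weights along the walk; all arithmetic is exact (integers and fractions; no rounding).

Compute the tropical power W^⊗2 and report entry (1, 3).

W^⊗2:
  [12, -1, 14, -5, 1, 7]
  [14, 6, 16, -9, 3, -6]
  [3, -10, 6, -7, -8, 17]
  [14, 5, 16, -7, 3, -4]
  [7, -10, 5, -4, -7, 16]
  [7, 17, -10, 3, -7, 12]
Key observation: the optimum is the walk 1->4->3, with weight (-17) + 8 = -9.
Optimal value attained by: walk 1->4->3.
Answer: (W^⊗2)[1][3] = -9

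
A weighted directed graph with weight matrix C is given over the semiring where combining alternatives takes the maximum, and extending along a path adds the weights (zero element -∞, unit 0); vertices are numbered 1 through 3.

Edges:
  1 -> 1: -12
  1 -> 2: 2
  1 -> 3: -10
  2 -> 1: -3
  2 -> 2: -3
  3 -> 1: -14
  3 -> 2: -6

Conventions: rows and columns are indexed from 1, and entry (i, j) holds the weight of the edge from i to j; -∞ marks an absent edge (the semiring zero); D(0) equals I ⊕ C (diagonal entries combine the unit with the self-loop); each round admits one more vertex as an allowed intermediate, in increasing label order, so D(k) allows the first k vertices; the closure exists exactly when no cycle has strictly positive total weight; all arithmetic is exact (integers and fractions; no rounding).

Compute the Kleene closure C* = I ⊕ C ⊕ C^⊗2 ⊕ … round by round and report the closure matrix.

D(0):
  [0, 2, -10]
  [-3, 0, -∞]
  [-14, -6, 0]
D(1):
  [0, 2, -10]
  [-3, 0, -13]
  [-14, -6, 0]
D(2):
  [0, 2, -10]
  [-3, 0, -13]
  [-9, -6, 0]
D(3):
  [0, 2, -10]
  [-3, 0, -13]
  [-9, -6, 0]
Answer: C* = [[0, 2, -10], [-3, 0, -13], [-9, -6, 0]]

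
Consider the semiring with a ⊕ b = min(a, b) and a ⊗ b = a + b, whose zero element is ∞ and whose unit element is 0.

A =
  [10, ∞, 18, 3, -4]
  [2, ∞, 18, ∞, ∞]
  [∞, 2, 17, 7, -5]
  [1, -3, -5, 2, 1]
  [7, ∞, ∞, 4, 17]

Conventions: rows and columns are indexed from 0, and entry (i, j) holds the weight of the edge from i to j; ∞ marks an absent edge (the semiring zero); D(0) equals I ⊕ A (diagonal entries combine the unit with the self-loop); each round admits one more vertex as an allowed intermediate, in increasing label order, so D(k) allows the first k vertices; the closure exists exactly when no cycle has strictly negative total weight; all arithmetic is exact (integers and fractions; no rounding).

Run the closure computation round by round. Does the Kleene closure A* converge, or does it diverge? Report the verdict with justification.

D(0):
  [0, ∞, 18, 3, -4]
  [2, 0, 18, ∞, ∞]
  [∞, 2, 0, 7, -5]
  [1, -3, -5, 0, 1]
  [7, ∞, ∞, 4, 0]
D(1):
  [0, ∞, 18, 3, -4]
  [2, 0, 18, 5, -2]
  [∞, 2, 0, 7, -5]
  [1, -3, -5, 0, -3]
  [7, ∞, 25, 4, 0]
D(2):
  [0, ∞, 18, 3, -4]
  [2, 0, 18, 5, -2]
  [4, 2, 0, 7, -5]
  [-1, -3, -5, 0, -5]
  [7, ∞, 25, 4, 0]
D(3):
  [0, 20, 18, 3, -4]
  [2, 0, 18, 5, -2]
  [4, 2, 0, 7, -5]
  [-1, -3, -5, 0, -10]
  [7, 27, 25, 4, 0]
Detection: at round 4, diagonal entry (4, 4) turns strictly negative.
Key observation: the cycle 4->3->1->0->4 has total weight 4 + (-3) + 2 + (-4), which is strictly negative.
Answer: DIVERGES — negative cycle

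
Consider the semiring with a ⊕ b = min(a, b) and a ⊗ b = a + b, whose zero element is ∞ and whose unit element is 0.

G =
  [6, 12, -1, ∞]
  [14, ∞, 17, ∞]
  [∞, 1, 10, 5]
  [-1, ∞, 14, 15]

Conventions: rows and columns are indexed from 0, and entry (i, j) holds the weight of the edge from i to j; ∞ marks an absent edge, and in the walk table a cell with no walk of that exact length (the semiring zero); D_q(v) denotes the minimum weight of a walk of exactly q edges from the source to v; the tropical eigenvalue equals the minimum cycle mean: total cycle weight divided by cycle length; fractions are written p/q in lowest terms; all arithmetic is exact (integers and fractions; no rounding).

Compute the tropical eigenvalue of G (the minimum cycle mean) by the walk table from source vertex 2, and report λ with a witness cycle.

q=0: [∞, ∞, 0, ∞]
q=1: [∞, 1, 10, 5]
q=2: [4, 11, 18, 15]
q=3: [10, 16, 3, 23]
q=4: [16, 4, 9, 8]
Optimal cycle mean attained by: cycle 0->2->3->0, total (-1) + 5 + (-1), length 3.
Answer: λ = 1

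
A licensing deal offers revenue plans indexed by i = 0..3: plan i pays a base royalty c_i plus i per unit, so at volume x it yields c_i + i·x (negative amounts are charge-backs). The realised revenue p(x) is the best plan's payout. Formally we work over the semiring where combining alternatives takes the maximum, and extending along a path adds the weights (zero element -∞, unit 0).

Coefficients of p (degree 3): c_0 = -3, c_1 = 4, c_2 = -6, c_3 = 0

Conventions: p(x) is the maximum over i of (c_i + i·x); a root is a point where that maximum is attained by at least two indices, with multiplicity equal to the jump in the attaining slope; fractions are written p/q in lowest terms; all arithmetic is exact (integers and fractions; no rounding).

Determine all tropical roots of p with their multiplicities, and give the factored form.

hull edge (i=0, c=-3) to (i=1, c=4): slope 7, span 1
hull edge (i=1, c=4) to (i=3, c=0): slope -2, span 2
Factored form: p(x) = 0 ⊗ (x ⊕ (-7)) ⊗ (x ⊕ 2) ⊗ (x ⊕ 2)
Answer: roots = -7 (mult 1), 2 (mult 2)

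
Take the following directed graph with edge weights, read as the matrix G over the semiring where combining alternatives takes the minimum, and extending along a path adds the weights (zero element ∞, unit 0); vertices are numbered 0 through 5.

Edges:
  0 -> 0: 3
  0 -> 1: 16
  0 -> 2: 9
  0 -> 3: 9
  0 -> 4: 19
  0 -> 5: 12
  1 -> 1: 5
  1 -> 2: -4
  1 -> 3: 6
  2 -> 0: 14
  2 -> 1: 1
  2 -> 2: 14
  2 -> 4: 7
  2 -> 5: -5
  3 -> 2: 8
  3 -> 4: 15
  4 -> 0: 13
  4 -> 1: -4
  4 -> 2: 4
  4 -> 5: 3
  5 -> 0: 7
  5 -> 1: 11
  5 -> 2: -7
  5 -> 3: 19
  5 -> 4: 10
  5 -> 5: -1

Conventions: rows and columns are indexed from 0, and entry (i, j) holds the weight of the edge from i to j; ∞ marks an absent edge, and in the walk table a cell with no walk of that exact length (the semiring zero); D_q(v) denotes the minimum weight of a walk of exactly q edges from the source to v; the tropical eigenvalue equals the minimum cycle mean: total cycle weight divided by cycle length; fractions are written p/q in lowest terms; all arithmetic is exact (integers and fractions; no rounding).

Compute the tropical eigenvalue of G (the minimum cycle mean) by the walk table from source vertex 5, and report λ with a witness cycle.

q=0: [∞, ∞, ∞, ∞, ∞, 0]
q=1: [7, 11, -7, 19, 10, -1]
q=2: [6, -6, -8, 16, 0, -12]
q=3: [-5, -7, -19, 0, -2, -13]
q=4: [-6, -18, -20, -1, -12, -24]
q=5: [-17, -19, -31, -12, -14, -25]
q=6: [-18, -30, -32, -13, -24, -36]
Optimal cycle mean attained by: cycle 2->5->2, total (-5) + (-7), length 2.
Answer: λ = -6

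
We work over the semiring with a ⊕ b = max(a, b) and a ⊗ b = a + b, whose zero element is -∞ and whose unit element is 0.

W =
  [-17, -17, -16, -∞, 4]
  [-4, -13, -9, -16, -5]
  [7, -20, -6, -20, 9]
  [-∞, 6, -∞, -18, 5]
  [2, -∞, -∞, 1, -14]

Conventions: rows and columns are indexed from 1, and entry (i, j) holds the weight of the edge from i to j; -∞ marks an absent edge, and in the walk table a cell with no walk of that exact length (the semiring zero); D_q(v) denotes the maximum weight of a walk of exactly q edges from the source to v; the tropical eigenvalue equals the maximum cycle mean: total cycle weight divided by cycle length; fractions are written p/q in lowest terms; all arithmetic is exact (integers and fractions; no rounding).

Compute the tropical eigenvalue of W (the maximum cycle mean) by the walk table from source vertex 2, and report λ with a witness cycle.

q=0: [-∞, 0, -∞, -∞, -∞]
q=1: [-4, -13, -9, -16, -5]
q=2: [-2, -10, -15, -4, 0]
q=3: [2, 2, -18, 1, 2]
q=4: [4, 7, -7, 3, 6]
q=5: [8, 9, -2, 7, 8]
Optimal cycle mean attained by: cycle 1->5->1, total 4 + 2, length 2.
Answer: λ = 3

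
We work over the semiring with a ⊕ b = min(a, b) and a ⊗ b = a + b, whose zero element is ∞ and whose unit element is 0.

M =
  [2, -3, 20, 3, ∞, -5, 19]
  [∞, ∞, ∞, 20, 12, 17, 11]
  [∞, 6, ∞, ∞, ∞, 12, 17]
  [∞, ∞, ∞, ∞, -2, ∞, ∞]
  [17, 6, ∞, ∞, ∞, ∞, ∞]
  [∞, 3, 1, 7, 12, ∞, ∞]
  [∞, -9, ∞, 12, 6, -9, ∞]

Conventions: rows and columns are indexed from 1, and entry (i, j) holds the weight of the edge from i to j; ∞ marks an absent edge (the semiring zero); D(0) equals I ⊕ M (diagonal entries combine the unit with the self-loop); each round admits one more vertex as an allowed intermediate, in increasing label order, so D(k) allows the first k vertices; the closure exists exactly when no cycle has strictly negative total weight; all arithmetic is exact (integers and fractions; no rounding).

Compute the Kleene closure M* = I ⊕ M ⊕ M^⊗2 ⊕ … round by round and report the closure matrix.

D(0):
  [0, -3, 20, 3, ∞, -5, 19]
  [∞, 0, ∞, 20, 12, 17, 11]
  [∞, 6, 0, ∞, ∞, 12, 17]
  [∞, ∞, ∞, 0, -2, ∞, ∞]
  [17, 6, ∞, ∞, 0, ∞, ∞]
  [∞, 3, 1, 7, 12, 0, ∞]
  [∞, -9, ∞, 12, 6, -9, 0]
D(1):
  [0, -3, 20, 3, ∞, -5, 19]
  [∞, 0, ∞, 20, 12, 17, 11]
  [∞, 6, 0, ∞, ∞, 12, 17]
  [∞, ∞, ∞, 0, -2, ∞, ∞]
  [17, 6, 37, 20, 0, 12, 36]
  [∞, 3, 1, 7, 12, 0, ∞]
  [∞, -9, ∞, 12, 6, -9, 0]
D(2):
  [0, -3, 20, 3, 9, -5, 8]
  [∞, 0, ∞, 20, 12, 17, 11]
  [∞, 6, 0, 26, 18, 12, 17]
  [∞, ∞, ∞, 0, -2, ∞, ∞]
  [17, 6, 37, 20, 0, 12, 17]
  [∞, 3, 1, 7, 12, 0, 14]
  [∞, -9, ∞, 11, 3, -9, 0]
D(3):
  [0, -3, 20, 3, 9, -5, 8]
  [∞, 0, ∞, 20, 12, 17, 11]
  [∞, 6, 0, 26, 18, 12, 17]
  [∞, ∞, ∞, 0, -2, ∞, ∞]
  [17, 6, 37, 20, 0, 12, 17]
  [∞, 3, 1, 7, 12, 0, 14]
  [∞, -9, ∞, 11, 3, -9, 0]
D(4):
  [0, -3, 20, 3, 1, -5, 8]
  [∞, 0, ∞, 20, 12, 17, 11]
  [∞, 6, 0, 26, 18, 12, 17]
  [∞, ∞, ∞, 0, -2, ∞, ∞]
  [17, 6, 37, 20, 0, 12, 17]
  [∞, 3, 1, 7, 5, 0, 14]
  [∞, -9, ∞, 11, 3, -9, 0]
D(5):
  [0, -3, 20, 3, 1, -5, 8]
  [29, 0, 49, 20, 12, 17, 11]
  [35, 6, 0, 26, 18, 12, 17]
  [15, 4, 35, 0, -2, 10, 15]
  [17, 6, 37, 20, 0, 12, 17]
  [22, 3, 1, 7, 5, 0, 14]
  [20, -9, 40, 11, 3, -9, 0]
D(6):
  [0, -3, -4, 2, 0, -5, 8]
  [29, 0, 18, 20, 12, 17, 11]
  [34, 6, 0, 19, 17, 12, 17]
  [15, 4, 11, 0, -2, 10, 15]
  [17, 6, 13, 19, 0, 12, 17]
  [22, 3, 1, 7, 5, 0, 14]
  [13, -9, -8, -2, -4, -9, 0]
D(7):
  [0, -3, -4, 2, 0, -5, 8]
  [24, 0, 3, 9, 7, 2, 11]
  [30, 6, 0, 15, 13, 8, 17]
  [15, 4, 7, 0, -2, 6, 15]
  [17, 6, 9, 15, 0, 8, 17]
  [22, 3, 1, 7, 5, 0, 14]
  [13, -9, -8, -2, -4, -9, 0]
Answer: M* = [[0, -3, -4, 2, 0, -5, 8], [24, 0, 3, 9, 7, 2, 11], [30, 6, 0, 15, 13, 8, 17], [15, 4, 7, 0, -2, 6, 15], [17, 6, 9, 15, 0, 8, 17], [22, 3, 1, 7, 5, 0, 14], [13, -9, -8, -2, -4, -9, 0]]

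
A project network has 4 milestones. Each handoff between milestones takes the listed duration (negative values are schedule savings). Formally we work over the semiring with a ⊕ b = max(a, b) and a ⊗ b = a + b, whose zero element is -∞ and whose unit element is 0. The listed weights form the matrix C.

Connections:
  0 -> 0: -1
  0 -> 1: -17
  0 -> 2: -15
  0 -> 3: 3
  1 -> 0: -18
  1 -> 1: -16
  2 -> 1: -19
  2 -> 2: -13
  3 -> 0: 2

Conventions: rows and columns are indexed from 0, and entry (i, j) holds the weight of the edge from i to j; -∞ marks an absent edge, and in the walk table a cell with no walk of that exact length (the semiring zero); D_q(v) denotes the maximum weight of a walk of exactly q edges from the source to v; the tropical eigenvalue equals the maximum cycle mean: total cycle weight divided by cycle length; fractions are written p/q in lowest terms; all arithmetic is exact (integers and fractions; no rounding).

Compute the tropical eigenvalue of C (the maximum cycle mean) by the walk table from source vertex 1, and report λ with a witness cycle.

q=0: [-∞, 0, -∞, -∞]
q=1: [-18, -16, -∞, -∞]
q=2: [-19, -32, -33, -15]
q=3: [-13, -36, -34, -16]
q=4: [-14, -30, -28, -10]
Optimal cycle mean attained by: cycle 0->3->0, total 3 + 2, length 2.
Answer: λ = 5/2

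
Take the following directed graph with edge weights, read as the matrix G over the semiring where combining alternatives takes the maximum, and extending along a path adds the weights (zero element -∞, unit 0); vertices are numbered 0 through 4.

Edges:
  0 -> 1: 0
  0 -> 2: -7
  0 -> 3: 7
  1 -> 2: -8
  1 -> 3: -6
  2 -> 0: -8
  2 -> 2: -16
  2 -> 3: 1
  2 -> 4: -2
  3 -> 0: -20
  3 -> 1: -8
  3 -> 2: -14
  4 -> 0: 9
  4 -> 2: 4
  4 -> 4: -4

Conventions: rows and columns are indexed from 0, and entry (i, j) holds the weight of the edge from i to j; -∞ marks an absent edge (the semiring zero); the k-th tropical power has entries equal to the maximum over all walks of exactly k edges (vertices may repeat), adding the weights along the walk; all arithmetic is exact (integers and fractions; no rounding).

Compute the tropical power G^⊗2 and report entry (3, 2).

G^⊗2:
  [-13, -1, -7, -6, -9]
  [-16, -14, -20, -7, -10]
  [7, -7, 2, -1, -6]
  [-22, -20, -16, -13, -16]
  [5, 9, 2, 16, 2]
Key observation: the optimum is the walk 3->1->2, with weight (-8) + (-8) = -16.
Optimal value attained by: walk 3->1->2.
Answer: (G^⊗2)[3][2] = -16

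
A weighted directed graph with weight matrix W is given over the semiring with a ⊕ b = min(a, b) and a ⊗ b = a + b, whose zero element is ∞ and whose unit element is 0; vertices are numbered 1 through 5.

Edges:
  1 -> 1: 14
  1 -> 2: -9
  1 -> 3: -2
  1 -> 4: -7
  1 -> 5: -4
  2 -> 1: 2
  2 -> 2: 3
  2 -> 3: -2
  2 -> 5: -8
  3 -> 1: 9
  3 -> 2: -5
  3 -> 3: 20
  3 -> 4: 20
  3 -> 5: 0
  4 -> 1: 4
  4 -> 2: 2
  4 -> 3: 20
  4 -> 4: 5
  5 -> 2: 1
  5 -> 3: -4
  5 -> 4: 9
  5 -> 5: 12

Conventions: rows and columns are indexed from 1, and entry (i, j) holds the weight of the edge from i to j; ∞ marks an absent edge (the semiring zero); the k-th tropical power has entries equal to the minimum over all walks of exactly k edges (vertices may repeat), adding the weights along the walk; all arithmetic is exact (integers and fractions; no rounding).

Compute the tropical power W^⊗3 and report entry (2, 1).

W^⊗2:
  [-7, -7, -11, -2, -17]
  [5, -7, -12, -5, -5]
  [-3, -2, -7, 2, -13]
  [4, -5, 0, -3, -6]
  [3, -9, -1, 14, -7]
W^⊗3:
  [-5, -16, -21, -14, -15]
  [-5, -17, -9, -2, -15]
  [0, -12, -17, -10, -10]
  [-3, -5, -10, -3, -13]
  [-7, -6, -11, -4, -17]
Key observation: the optimum is the walk 2->1->2->1, with weight 2 + (-9) + 2 = -5.
Optimal value attained by: walk 2->1->2->1.
Answer: (W^⊗3)[2][1] = -5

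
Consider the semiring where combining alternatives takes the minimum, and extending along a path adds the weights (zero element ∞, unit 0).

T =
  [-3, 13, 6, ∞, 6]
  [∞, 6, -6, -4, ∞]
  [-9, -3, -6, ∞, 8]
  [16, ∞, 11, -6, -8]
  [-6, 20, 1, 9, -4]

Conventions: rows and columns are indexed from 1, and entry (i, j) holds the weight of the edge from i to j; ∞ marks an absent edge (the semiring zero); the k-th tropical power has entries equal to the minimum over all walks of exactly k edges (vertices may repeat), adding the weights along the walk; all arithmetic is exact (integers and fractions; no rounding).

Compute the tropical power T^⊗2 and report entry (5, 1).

T^⊗2:
  [-6, 3, 0, 9, 2]
  [-15, -9, -12, -10, -12]
  [-15, -9, -12, -7, -3]
  [-14, 8, -7, -12, -14]
  [-10, -2, -5, 3, -8]
Key observation: the optimum is the walk 5->5->1, with weight (-4) + (-6) = -10.
Optimal value attained by: walk 5->5->1.
Answer: (T^⊗2)[5][1] = -10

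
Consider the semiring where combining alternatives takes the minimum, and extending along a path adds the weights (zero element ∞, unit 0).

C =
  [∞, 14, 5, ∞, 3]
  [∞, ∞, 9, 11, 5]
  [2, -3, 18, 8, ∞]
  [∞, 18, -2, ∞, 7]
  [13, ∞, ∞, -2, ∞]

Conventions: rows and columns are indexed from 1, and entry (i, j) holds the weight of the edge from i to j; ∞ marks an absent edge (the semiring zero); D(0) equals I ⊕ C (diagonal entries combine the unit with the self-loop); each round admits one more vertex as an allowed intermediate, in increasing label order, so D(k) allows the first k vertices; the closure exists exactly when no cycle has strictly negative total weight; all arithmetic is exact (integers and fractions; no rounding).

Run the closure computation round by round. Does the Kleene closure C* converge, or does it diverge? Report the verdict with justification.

D(0):
  [0, 14, 5, ∞, 3]
  [∞, 0, 9, 11, 5]
  [2, -3, 0, 8, ∞]
  [∞, 18, -2, 0, 7]
  [13, ∞, ∞, -2, 0]
D(1):
  [0, 14, 5, ∞, 3]
  [∞, 0, 9, 11, 5]
  [2, -3, 0, 8, 5]
  [∞, 18, -2, 0, 7]
  [13, 27, 18, -2, 0]
D(2):
  [0, 14, 5, 25, 3]
  [∞, 0, 9, 11, 5]
  [2, -3, 0, 8, 2]
  [∞, 18, -2, 0, 7]
  [13, 27, 18, -2, 0]
D(3):
  [0, 2, 5, 13, 3]
  [11, 0, 9, 11, 5]
  [2, -3, 0, 8, 2]
  [0, -5, -2, 0, 0]
  [13, 15, 18, -2, 0]
Detection: at round 4, diagonal entry (5, 5) turns strictly negative.
Key observation: the cycle 5->4->3->2->5 has total weight (-2) + (-2) + (-3) + 5, which is strictly negative.
Answer: DIVERGES — negative cycle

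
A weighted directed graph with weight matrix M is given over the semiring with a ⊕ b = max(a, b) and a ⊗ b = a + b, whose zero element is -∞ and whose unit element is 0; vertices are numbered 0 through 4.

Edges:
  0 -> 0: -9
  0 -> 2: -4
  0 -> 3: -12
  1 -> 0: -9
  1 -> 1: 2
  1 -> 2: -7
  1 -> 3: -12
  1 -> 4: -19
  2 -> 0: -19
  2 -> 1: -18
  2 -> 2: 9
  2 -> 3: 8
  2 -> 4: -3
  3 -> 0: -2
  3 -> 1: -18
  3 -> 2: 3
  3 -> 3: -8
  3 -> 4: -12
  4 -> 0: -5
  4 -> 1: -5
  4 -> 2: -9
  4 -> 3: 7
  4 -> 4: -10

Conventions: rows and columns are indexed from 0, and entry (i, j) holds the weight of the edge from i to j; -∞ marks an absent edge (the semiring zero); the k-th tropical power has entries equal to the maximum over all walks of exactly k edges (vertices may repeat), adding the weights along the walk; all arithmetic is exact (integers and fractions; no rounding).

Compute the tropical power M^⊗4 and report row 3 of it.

M^⊗2:
  [-14, -22, 5, 4, -7]
  [-7, 4, 2, 1, -10]
  [6, -8, 18, 17, 6]
  [-10, -15, 12, 11, 0]
  [5, -3, 10, -1, -5]
M^⊗3:
  [2, -12, 14, 13, 2]
  [-1, 6, 11, 10, -1]
  [15, 1, 27, 26, 15]
  [9, -5, 21, 20, 9]
  [-3, -1, 19, 18, 7]
M^⊗4:
  [11, -3, 23, 22, 11]
  [8, 8, 20, 19, 8]
  [24, 10, 36, 35, 24]
  [18, 4, 30, 29, 18]
  [16, 2, 28, 27, 16]
Answer: row 3 of M^⊗4 = [18, 4, 30, 29, 18]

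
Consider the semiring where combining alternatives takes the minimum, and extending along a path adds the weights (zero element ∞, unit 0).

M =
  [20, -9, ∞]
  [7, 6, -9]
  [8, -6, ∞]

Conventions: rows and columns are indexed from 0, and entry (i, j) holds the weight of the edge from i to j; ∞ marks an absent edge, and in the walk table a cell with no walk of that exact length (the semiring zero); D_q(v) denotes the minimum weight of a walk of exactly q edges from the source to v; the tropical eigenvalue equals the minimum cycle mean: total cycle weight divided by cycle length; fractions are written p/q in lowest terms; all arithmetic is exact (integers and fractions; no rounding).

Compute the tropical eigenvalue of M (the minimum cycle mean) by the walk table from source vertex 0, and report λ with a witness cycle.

q=0: [0, ∞, ∞]
q=1: [20, -9, ∞]
q=2: [-2, -3, -18]
q=3: [-10, -24, -12]
Optimal cycle mean attained by: cycle 1->2->1, total (-9) + (-6), length 2.
Answer: λ = -15/2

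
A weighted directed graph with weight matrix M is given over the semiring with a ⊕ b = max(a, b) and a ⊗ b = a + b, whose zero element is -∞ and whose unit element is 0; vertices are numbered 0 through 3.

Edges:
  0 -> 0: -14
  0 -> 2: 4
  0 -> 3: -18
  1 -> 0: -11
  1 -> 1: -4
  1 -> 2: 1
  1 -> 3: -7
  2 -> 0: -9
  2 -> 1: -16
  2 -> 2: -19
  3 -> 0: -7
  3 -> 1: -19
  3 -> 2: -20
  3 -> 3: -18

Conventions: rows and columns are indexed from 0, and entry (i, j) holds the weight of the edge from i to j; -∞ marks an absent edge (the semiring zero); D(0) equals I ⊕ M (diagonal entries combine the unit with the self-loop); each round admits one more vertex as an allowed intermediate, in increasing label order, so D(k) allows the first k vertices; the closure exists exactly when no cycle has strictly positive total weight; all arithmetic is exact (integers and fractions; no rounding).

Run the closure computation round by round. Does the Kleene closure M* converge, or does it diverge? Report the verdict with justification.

D(0):
  [0, -∞, 4, -18]
  [-11, 0, 1, -7]
  [-9, -16, 0, -∞]
  [-7, -19, -20, 0]
D(1):
  [0, -∞, 4, -18]
  [-11, 0, 1, -7]
  [-9, -16, 0, -27]
  [-7, -19, -3, 0]
D(2):
  [0, -∞, 4, -18]
  [-11, 0, 1, -7]
  [-9, -16, 0, -23]
  [-7, -19, -3, 0]
D(3):
  [0, -12, 4, -18]
  [-8, 0, 1, -7]
  [-9, -16, 0, -23]
  [-7, -19, -3, 0]
D(4):
  [0, -12, 4, -18]
  [-8, 0, 1, -7]
  [-9, -16, 0, -23]
  [-7, -19, -3, 0]
Key observation: every diagonal entry stays at the unit through all rounds, so no improving cycle exists.
Answer: CONVERGES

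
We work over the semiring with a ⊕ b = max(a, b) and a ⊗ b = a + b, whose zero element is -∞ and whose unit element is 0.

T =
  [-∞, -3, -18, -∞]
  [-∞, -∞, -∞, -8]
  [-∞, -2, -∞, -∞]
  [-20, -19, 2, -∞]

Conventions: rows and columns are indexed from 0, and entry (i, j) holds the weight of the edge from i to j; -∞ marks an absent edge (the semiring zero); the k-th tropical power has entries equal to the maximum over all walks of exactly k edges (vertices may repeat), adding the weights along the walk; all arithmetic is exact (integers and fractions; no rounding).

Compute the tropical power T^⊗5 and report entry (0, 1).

T^⊗2:
  [-∞, -20, -∞, -11]
  [-28, -27, -6, -∞]
  [-∞, -∞, -∞, -10]
  [-∞, 0, -38, -27]
T^⊗3:
  [-31, -30, -9, -28]
  [-∞, -8, -46, -35]
  [-30, -29, -8, -∞]
  [-47, -40, -25, -8]
T^⊗4:
  [-48, -11, -26, -38]
  [-55, -48, -33, -16]
  [-∞, -10, -48, -37]
  [-28, -27, -6, -48]
T^⊗5:
  [-58, -28, -36, -19]
  [-36, -35, -14, -56]
  [-57, -50, -35, -18]
  [-68, -8, -46, -35]
Key observation: the optimum is the walk 0->2->1->3->2->1, with weight (-18) + (-2) + (-8) + 2 + (-2) = -28.
Optimal value attained by: walk 0->2->1->3->2->1.
Answer: (T^⊗5)[0][1] = -28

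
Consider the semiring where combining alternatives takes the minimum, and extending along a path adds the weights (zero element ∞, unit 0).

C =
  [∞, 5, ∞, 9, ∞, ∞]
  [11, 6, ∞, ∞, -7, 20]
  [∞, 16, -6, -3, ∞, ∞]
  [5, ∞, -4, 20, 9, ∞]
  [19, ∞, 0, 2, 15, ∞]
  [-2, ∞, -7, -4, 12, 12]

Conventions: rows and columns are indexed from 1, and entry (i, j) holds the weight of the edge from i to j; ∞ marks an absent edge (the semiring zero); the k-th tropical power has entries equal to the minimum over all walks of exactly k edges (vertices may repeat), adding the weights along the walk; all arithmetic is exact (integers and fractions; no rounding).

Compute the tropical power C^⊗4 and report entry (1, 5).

C^⊗2:
  [14, 11, 5, 29, -2, 25]
  [12, 12, -7, -5, -1, 26]
  [2, 10, -12, -9, 6, 36]
  [25, 10, -10, -7, 24, ∞]
  [7, 16, -6, -3, 11, ∞]
  [1, 3, -13, -10, 5, 24]
C^⊗3:
  [17, 17, -2, 0, 4, 31]
  [0, 9, -13, -10, 4, 32]
  [-4, 4, -18, -15, 0, 30]
  [-2, 6, -16, -13, 2, 30]
  [2, 10, -12, -9, 6, 36]
  [-5, 3, -19, -16, -4, 23]
C^⊗4:
  [5, 14, -8, -5, 9, 37]
  [-5, 3, -19, -16, -1, 29]
  [-10, -2, -24, -21, -6, 24]
  [-8, 0, -22, -19, -4, 26]
  [-4, 4, -18, -15, 0, 30]
  [-11, -3, -25, -22, -7, 23]
Key observation: the optimum is the walk 1->2->5->4->5, with weight 5 + (-7) + 2 + 9 = 9.
Optimal value attained by: walk 1->2->5->4->5.
Answer: (C^⊗4)[1][5] = 9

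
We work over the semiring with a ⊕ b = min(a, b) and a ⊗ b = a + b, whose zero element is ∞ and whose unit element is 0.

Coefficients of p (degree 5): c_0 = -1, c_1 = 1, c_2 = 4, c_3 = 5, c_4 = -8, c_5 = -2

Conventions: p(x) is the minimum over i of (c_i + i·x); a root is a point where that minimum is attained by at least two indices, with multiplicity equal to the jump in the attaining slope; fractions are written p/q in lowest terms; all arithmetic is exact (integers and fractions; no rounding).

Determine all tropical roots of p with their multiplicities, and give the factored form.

hull edge (i=0, c=-1) to (i=4, c=-8): slope -7/4, span 4
hull edge (i=4, c=-8) to (i=5, c=-2): slope 6, span 1
Factored form: p(x) = -2 ⊗ (x ⊕ (-6)) ⊗ (x ⊕ 7/4) ⊗ (x ⊕ 7/4) ⊗ (x ⊕ 7/4) ⊗ (x ⊕ 7/4)
Answer: roots = -6 (mult 1), 7/4 (mult 4)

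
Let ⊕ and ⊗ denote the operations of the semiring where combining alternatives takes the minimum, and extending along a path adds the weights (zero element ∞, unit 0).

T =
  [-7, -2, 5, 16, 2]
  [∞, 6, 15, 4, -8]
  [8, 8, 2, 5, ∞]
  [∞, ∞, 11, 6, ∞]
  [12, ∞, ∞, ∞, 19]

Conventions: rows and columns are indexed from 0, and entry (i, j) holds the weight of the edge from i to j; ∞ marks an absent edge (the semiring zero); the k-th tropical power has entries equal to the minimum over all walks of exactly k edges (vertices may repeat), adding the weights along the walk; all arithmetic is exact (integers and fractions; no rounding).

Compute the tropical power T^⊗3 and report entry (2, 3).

T^⊗2:
  [-14, -9, -2, 2, -10]
  [4, 12, 15, 10, -2]
  [1, 6, 4, 7, 0]
  [19, 19, 13, 12, ∞]
  [5, 10, 17, 28, 14]
T^⊗3:
  [-21, -16, -9, -5, -17]
  [-3, 2, 9, 16, 4]
  [-6, -1, 6, 9, -2]
  [12, 17, 15, 18, 11]
  [-2, 3, 10, 14, 2]
Key observation: the optimum is the walk 2->2->2->3, with weight 2 + 2 + 5 = 9.
Optimal value attained by: walk 2->2->2->3.
Answer: (T^⊗3)[2][3] = 9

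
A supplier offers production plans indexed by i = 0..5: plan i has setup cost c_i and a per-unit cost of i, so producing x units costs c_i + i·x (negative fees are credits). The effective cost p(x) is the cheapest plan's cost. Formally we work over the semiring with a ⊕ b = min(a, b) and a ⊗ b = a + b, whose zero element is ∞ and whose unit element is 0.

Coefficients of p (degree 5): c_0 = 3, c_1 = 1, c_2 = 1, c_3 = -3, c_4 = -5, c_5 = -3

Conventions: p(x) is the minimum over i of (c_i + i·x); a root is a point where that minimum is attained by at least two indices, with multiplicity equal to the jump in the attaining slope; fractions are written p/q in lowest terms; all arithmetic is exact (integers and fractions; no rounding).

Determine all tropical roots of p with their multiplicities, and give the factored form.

hull edge (i=0, c=3) to (i=4, c=-5): slope -2, span 4
hull edge (i=4, c=-5) to (i=5, c=-3): slope 2, span 1
Factored form: p(x) = -3 ⊗ (x ⊕ (-2)) ⊗ (x ⊕ 2) ⊗ (x ⊕ 2) ⊗ (x ⊕ 2) ⊗ (x ⊕ 2)
Answer: roots = -2 (mult 1), 2 (mult 4)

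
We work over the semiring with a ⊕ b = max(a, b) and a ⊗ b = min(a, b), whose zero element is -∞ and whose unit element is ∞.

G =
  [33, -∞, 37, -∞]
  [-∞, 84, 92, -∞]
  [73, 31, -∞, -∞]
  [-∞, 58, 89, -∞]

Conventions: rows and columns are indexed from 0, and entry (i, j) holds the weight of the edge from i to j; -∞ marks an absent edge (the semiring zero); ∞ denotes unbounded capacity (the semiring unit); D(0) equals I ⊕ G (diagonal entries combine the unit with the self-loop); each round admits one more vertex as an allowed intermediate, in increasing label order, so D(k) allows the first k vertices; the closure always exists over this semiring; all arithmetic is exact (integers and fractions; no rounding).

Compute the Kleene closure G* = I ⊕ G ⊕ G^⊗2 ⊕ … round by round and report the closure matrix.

D(0):
  [∞, -∞, 37, -∞]
  [-∞, ∞, 92, -∞]
  [73, 31, ∞, -∞]
  [-∞, 58, 89, ∞]
D(1):
  [∞, -∞, 37, -∞]
  [-∞, ∞, 92, -∞]
  [73, 31, ∞, -∞]
  [-∞, 58, 89, ∞]
D(2):
  [∞, -∞, 37, -∞]
  [-∞, ∞, 92, -∞]
  [73, 31, ∞, -∞]
  [-∞, 58, 89, ∞]
D(3):
  [∞, 31, 37, -∞]
  [73, ∞, 92, -∞]
  [73, 31, ∞, -∞]
  [73, 58, 89, ∞]
D(4):
  [∞, 31, 37, -∞]
  [73, ∞, 92, -∞]
  [73, 31, ∞, -∞]
  [73, 58, 89, ∞]
Answer: G* = [[∞, 31, 37, -∞], [73, ∞, 92, -∞], [73, 31, ∞, -∞], [73, 58, 89, ∞]]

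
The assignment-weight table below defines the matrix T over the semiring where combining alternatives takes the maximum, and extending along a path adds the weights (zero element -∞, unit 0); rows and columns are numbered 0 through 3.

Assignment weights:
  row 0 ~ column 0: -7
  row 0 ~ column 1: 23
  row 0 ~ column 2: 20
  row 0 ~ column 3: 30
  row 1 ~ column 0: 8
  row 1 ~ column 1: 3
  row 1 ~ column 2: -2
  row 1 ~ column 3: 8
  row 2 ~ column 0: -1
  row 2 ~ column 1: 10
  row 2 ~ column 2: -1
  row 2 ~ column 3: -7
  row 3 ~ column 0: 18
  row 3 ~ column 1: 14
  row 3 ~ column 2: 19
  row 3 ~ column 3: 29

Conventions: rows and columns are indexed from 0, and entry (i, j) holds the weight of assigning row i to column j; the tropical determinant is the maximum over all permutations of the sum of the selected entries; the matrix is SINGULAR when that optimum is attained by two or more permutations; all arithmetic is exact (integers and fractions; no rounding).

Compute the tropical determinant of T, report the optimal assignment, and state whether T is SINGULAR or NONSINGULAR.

σ = (0, 1, 2, 3): (-7) + 3 + (-1) + 29 = 24
σ = (0, 1, 3, 2): (-7) + 3 + (-7) + 19 = 8
σ = (0, 2, 1, 3): (-7) + (-2) + 10 + 29 = 30
σ = (0, 2, 3, 1): (-7) + (-2) + (-7) + 14 = -2
σ = (0, 3, 1, 2): (-7) + 8 + 10 + 19 = 30
σ = (0, 3, 2, 1): (-7) + 8 + (-1) + 14 = 14
σ = (1, 0, 2, 3): 23 + 8 + (-1) + 29 = 59
σ = (1, 0, 3, 2): 23 + 8 + (-7) + 19 = 43
σ = (1, 2, 0, 3): 23 + (-2) + (-1) + 29 = 49
σ = (1, 2, 3, 0): 23 + (-2) + (-7) + 18 = 32
σ = (1, 3, 0, 2): 23 + 8 + (-1) + 19 = 49
σ = (1, 3, 2, 0): 23 + 8 + (-1) + 18 = 48
σ = (2, 0, 1, 3): 20 + 8 + 10 + 29 = 67
σ = (2, 0, 3, 1): 20 + 8 + (-7) + 14 = 35
σ = (2, 1, 0, 3): 20 + 3 + (-1) + 29 = 51
σ = (2, 1, 3, 0): 20 + 3 + (-7) + 18 = 34
σ = (2, 3, 0, 1): 20 + 8 + (-1) + 14 = 41
σ = (2, 3, 1, 0): 20 + 8 + 10 + 18 = 56
σ = (3, 0, 1, 2): 30 + 8 + 10 + 19 = 67
σ = (3, 0, 2, 1): 30 + 8 + (-1) + 14 = 51
σ = (3, 1, 0, 2): 30 + 3 + (-1) + 19 = 51
σ = (3, 1, 2, 0): 30 + 3 + (-1) + 18 = 50
σ = (3, 2, 0, 1): 30 + (-2) + (-1) + 14 = 41
σ = (3, 2, 1, 0): 30 + (-2) + 10 + 18 = 56
Optimal value attained by: σ = (2, 0, 1, 3).
Answer: det⊕(T) = 67; verdict: SINGULAR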